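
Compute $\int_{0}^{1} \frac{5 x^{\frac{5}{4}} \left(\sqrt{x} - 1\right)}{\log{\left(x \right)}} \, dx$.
$- \log{\left(\frac{59049}{161051} \right)}$

Consider the one-parameter family: let $I(a) = \int_{0}^{1} \frac{5 \left(x^{\frac{7}{4}} - x^{a}\right)}{\log{\left(x \right)}} \, dx$.

Since $\dfrac{\partial}{\partial a}\,x^{a} = x^{a} \ln x$, the $\ln x$ in the denominator cancels and
$$\frac{dI}{da} = \int_{0}^{1} -5 x^{a} \, dx = -5 \left[\frac{x^{a+1}}{a+1}\right]_0^1 = - \frac{5}{a + 1}.$$

Integrating with respect to $a$ gives $I(a) = - \log{\left(\frac{1024 \left(a + 1\right)^{5}}{161051} \right)} + C$.

At $a = \frac{7}{4}$ the integrand is identically $0$, so $I(\frac{7}{4}) = 0$. The closed form gives $0$, hence $C = 0$.

Setting $a = \frac{5}{4}$:
$$I = - \log{\left(\frac{59049}{161051} \right)}.$$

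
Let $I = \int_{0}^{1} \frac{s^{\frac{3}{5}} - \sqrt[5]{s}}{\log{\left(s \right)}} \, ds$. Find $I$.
$- \log{\left(\frac{3}{4} \right)}$

Introduce a parameter $a$ in the exponent: let $I(a) = \int_{0}^{1} \frac{s^{\frac{3}{5}} - s^{a}}{\log{\left(s \right)}} \, ds$.

Since $\dfrac{\partial}{\partial a}\,s^{a} = s^{a} \ln s$, the $\ln s$ in the denominator cancels and
$$\frac{dI}{da} = \int_{0}^{1} -1 s^{a} \, ds = -1 \left[\frac{s^{a+1}}{a+1}\right]_0^1 = - \frac{1}{a + 1}.$$

Integrating with respect to $a$ gives $I(a) = - \log{\left(\frac{5 a}{8} + \frac{5}{8} \right)} + C$.

At $a = \frac{3}{5}$ the integrand is identically $0$, so $I(\frac{3}{5}) = 0$. The closed form gives $0$, hence $C = 0$.

Setting $a = \frac{1}{5}$:
$$I = - \log{\left(\frac{3}{4} \right)}.$$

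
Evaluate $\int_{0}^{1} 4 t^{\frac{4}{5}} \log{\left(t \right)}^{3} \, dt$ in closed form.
$- \frac{5000}{2187}$

Consider the simpler parametrised integral
$$J(a) = \int_{0}^{1} 4 t^{a} \, dt = \frac{4}{a + 1}.$$

Differentiating under the integral sign brings down a factor of $\ln t$:
$$\frac{dJ}{da} = \int_{0}^{1} 4 t^{a} \log{\left(t \right)} \, dt = - \frac{4}{\left(a + 1\right)^{2}}.$$

Repeating $3$ times in total — each differentiation brings down another $\ln t$ — gives
$$\frac{d^{3}J}{da^{3}} = \int_{0}^{1} 4 t^{a} \log{\left(t \right)}^{3} \, dt = - \frac{24}{\left(a + 1\right)^{4}},$$
and the integrand here is exactly the target integrand, so $I = - \frac{24}{\left(a + 1\right)^{4}}$.

Setting $a = \frac{4}{5}$:
$$I = - \frac{5000}{2187}.$$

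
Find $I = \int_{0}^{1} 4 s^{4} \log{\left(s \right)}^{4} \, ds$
$\frac{96}{3125}$

Start from the elementary integral
$$J(a) = \int_{0}^{1} 4 s^{a} \, ds = \frac{4}{a + 1}.$$

Differentiating under the integral sign brings down a factor of $\ln s$:
$$\frac{dJ}{da} = \int_{0}^{1} 4 s^{a} \log{\left(s \right)} \, ds = - \frac{4}{\left(a + 1\right)^{2}}.$$

Repeating $4$ times in total — each differentiation brings down another $\ln s$ — gives
$$\frac{d^{4}J}{da^{4}} = \int_{0}^{1} 4 s^{a} \log{\left(s \right)}^{4} \, ds = \frac{96}{\left(a + 1\right)^{5}},$$
and the integrand here is exactly the target integrand, so $I = \frac{96}{\left(a + 1\right)^{5}}$.

Setting $a = 4$:
$$I = \frac{96}{3125}.$$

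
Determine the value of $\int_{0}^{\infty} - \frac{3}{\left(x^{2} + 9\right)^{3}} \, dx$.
$- \frac{\pi}{432}$

Recall the elementary integral
$$J(a) = \int_{0}^{\infty} - \frac{3}{a^{2} + x^{2}} \, dx = - \frac{3 \pi}{2 a}.$$

Differentiating under the integral sign with respect to $a$,
$$\frac{dJ}{da} = \int_{0}^{\infty} \frac{6 a}{\left(a^{2} + x^{2}\right)^{2}} \, dx = \frac{3 \pi}{2 a^{2}},$$
so $\int_{0}^{\infty} - \frac{3}{\left(a^{2} + x^{2}\right)^{2}} \, dx = - \frac{3 \pi}{4 a^{3}}$.

Repeating — each differentiation of $1/(x^2+a^2)^j$ produces $-2ja/(x^2+a^2)^{j+1}$ — and dividing through by $-2ja$ at each step yields, after $2$ differentiations in total,
$$\int_{0}^{\infty} - \frac{3}{\left(a^{2} + x^{2}\right)^{3}} \, dx = - \frac{9 \pi}{16 a^{5}}.$$

Setting $a = 3$:
$$I = - \frac{\pi}{432}.$$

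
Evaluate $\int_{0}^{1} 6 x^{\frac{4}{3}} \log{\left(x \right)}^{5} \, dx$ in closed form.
$- \frac{524880}{117649}$

Consider the simpler parametrised integral
$$J(a) = \int_{0}^{1} 6 x^{a} \, dx = \frac{6}{a + 1}.$$

Differentiating under the integral sign brings down a factor of $\ln x$:
$$\frac{dJ}{da} = \int_{0}^{1} 6 x^{a} \log{\left(x \right)} \, dx = - \frac{6}{\left(a + 1\right)^{2}}.$$

Repeating $5$ times in total — each differentiation brings down another $\ln x$ — gives
$$\frac{d^{5}J}{da^{5}} = \int_{0}^{1} 6 x^{a} \log{\left(x \right)}^{5} \, dx = - \frac{720}{\left(a + 1\right)^{6}},$$
and the integrand here is exactly the target integrand, so $I = - \frac{720}{\left(a + 1\right)^{6}}$.

Setting $a = \frac{4}{3}$:
$$I = - \frac{524880}{117649}.$$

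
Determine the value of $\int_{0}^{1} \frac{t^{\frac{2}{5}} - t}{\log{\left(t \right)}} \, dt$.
$\log{\left(\frac{7}{10} \right)}$

Replace the exponent $\frac{2}{5}$ by a parameter $a$: let $I(a) = \int_{0}^{1} \frac{- t + t^{a}}{\log{\left(t \right)}} \, dt$.

Since $\dfrac{\partial}{\partial a}\,t^{a} = t^{a} \ln t$, the $\ln t$ in the denominator cancels and
$$\frac{dI}{da} = \int_{0}^{1} t^{a} \, dt = \left[\frac{t^{a+1}}{a+1}\right]_0^1 = \frac{1}{a + 1}.$$

Integrating with respect to $a$ gives $I(a) = \log{\left(\frac{a}{2} + \frac{1}{2} \right)} + C$.

At $a = 1$ the integrand is identically $0$, so $I(1) = 0$. The closed form gives $0$, hence $C = 0$.

Setting $a = \frac{2}{5}$:
$$I = \log{\left(\frac{7}{10} \right)}.$$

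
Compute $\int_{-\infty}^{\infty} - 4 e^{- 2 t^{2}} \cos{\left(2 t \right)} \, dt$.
$- \frac{2 \sqrt{2} \sqrt{\pi}}{e^{\frac{1}{2}}}$

Let $b$ denote the cosine frequency and define $I(b) = \int_{-\infty}^{\infty} - 4 e^{- 2 t^{2}} \cos{\left(b t \right)} \, dt$.

Differentiating under the integral sign,
$$I'(b) = \int_{-\infty}^{\infty} 4 t e^{- 2 t^{2}} \sin{\left(b t \right)} \, dt.$$

Integrate $\int_{-\infty}^{\infty} t \sin(b t)\, e^{- 2 t^{2}}\, dt$ by parts with $u = \sin(b t)$ and $dv = t\, e^{- 2 t^{2}}\, dt$, giving $v = - \frac{e^{- 2 t^{2}}}{4}$. The boundary term vanishes and
$$\int_{-\infty}^{\infty} t \sin(b t)\, e^{- 2 t^{2}}\, dt = \frac{b}{4} \int_{-\infty}^{\infty} \cos(b t)\, e^{- 2 t^{2}}\, dt,$$
so $I'(b) = - \frac{b}{4}\, I(b)$.

This is a separable first-order ODE; solving with the initial condition $I(0) = \int_{-\infty}^{\infty} - 4 e^{- 2 t^{2}}\,dt = - 2 \sqrt{2} \sqrt{\pi}$ gives
$$I(b) = - 2 \sqrt{2} \sqrt{\pi} e^{- \frac{b^{2}}{8}}.$$

Setting $b = 2$:
$$I = - \frac{2 \sqrt{2} \sqrt{\pi}}{e^{\frac{1}{2}}}.$$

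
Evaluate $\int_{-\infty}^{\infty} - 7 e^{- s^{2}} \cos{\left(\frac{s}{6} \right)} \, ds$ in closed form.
$- \frac{7 \sqrt{\pi}}{e^{\frac{1}{144}}}$

Define $I(b) = \int_{-\infty}^{\infty} - 7 e^{- s^{2}} \cos{\left(b s \right)} \, ds$.

Differentiating under the integral sign,
$$I'(b) = \int_{-\infty}^{\infty} 7 s e^{- s^{2}} \sin{\left(b s \right)} \, ds.$$

Integrate $\int_{-\infty}^{\infty} s \sin(b s)\, e^{- s^{2}}\, ds$ by parts with $u = \sin(b s)$ and $dv = s\, e^{- s^{2}}\, ds$, giving $v = - \frac{e^{- s^{2}}}{2}$. The boundary term vanishes and
$$\int_{-\infty}^{\infty} s \sin(b s)\, e^{- s^{2}}\, ds = \frac{b}{2} \int_{-\infty}^{\infty} \cos(b s)\, e^{- s^{2}}\, ds,$$
so $I'(b) = - \frac{b}{2}\, I(b)$.

This is a separable first-order ODE; solving with the initial condition $I(0) = \int_{-\infty}^{\infty} - 7 e^{- s^{2}}\,ds = - 7 \sqrt{\pi}$ gives
$$I(b) = - 7 \sqrt{\pi} e^{- \frac{b^{2}}{4}}.$$

Setting $b = \frac{1}{6}$:
$$I = - \frac{7 \sqrt{\pi}}{e^{\frac{1}{144}}}.$$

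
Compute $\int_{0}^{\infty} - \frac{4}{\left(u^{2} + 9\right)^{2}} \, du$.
$- \frac{\pi}{27}$

Start from the standard arctangent integral
$$J(a) = \int_{0}^{\infty} - \frac{4}{a^{2} + u^{2}} \, du = - \frac{2 \pi}{a}.$$

Differentiating under the integral sign with respect to $a$,
$$\frac{dJ}{da} = \int_{0}^{\infty} \frac{8 a}{\left(a^{2} + u^{2}\right)^{2}} \, du = \frac{2 \pi}{a^{2}},$$
so $\int_{0}^{\infty} - \frac{4}{\left(a^{2} + u^{2}\right)^{2}} \, du = - \frac{\pi}{a^{3}}$.

Setting $a = 3$:
$$I = - \frac{\pi}{27}.$$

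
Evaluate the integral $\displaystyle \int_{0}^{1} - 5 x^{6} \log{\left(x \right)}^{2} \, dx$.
$- \frac{10}{343}$

Start from the elementary integral
$$J(a) = \int_{0}^{1} - 5 x^{a} \, dx = - \frac{5}{a + 1}.$$

Differentiating under the integral sign brings down a factor of $\ln x$:
$$\frac{dJ}{da} = \int_{0}^{1} - 5 x^{a} \log{\left(x \right)} \, dx = \frac{5}{\left(a + 1\right)^{2}}.$$

Repeating twice in total — each differentiation brings down another $\ln x$ — gives
$$\frac{d^{2}J}{da^{2}} = \int_{0}^{1} - 5 x^{a} \log{\left(x \right)}^{2} \, dx = - \frac{10}{\left(a + 1\right)^{3}},$$
and the integrand here is exactly the target integrand, so $I = - \frac{10}{\left(a + 1\right)^{3}}$.

Setting $a = 6$:
$$I = - \frac{10}{343}.$$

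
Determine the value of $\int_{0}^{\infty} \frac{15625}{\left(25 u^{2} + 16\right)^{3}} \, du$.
$\frac{9375 \pi}{16384}$

Begin with the known result
$$J(a) = \int_{0}^{\infty} \frac{1}{a^{2} + u^{2}} \, du = \frac{\pi}{2 a}.$$

Differentiating under the integral sign with respect to $a$,
$$\frac{dJ}{da} = \int_{0}^{\infty} - \frac{2 a}{\left(a^{2} + u^{2}\right)^{2}} \, du = - \frac{\pi}{2 a^{2}},$$
so $\int_{0}^{\infty} \frac{1}{\left(a^{2} + u^{2}\right)^{2}} \, du = \frac{\pi}{4 a^{3}}$.

Repeating — each differentiation of $1/(u^2+a^2)^j$ produces $-2ja/(u^2+a^2)^{j+1}$ — and dividing through by $-2ja$ at each step yields, after $2$ differentiations in total,
$$\int_{0}^{\infty} \frac{1}{\left(a^{2} + u^{2}\right)^{3}} \, du = \frac{3 \pi}{16 a^{5}}.$$

Setting $a = \frac{4}{5}$:
$$I = \frac{9375 \pi}{16384}.$$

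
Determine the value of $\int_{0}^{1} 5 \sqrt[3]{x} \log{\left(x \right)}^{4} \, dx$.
$\frac{3645}{128}$

Begin with the known integral
$$J(a) = \int_{0}^{1} 5 x^{a} \, dx = \frac{5}{a + 1}.$$

Differentiating under the integral sign brings down a factor of $\ln x$:
$$\frac{dJ}{da} = \int_{0}^{1} 5 x^{a} \log{\left(x \right)} \, dx = - \frac{5}{\left(a + 1\right)^{2}}.$$

Repeating $4$ times in total — each differentiation brings down another $\ln x$ — gives
$$\frac{d^{4}J}{da^{4}} = \int_{0}^{1} 5 x^{a} \log{\left(x \right)}^{4} \, dx = \frac{120}{\left(a + 1\right)^{5}},$$
and the integrand here is exactly the target integrand, so $I = \frac{120}{\left(a + 1\right)^{5}}$.

Setting $a = \frac{1}{3}$:
$$I = \frac{3645}{128}.$$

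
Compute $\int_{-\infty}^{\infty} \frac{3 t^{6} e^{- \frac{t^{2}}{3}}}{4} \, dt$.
$\frac{1215 \sqrt{3} \sqrt{\pi}}{32}$

Start from the elementary integral
$$J(a) = \int_{-\infty}^{\infty} \frac{3 e^{- a t^{2}}}{4} \, dt = \frac{3 \sqrt{\pi}}{4 \sqrt{a}}.$$

Differentiating under the integral sign brings down a factor of $(-t^2)$:
$$\frac{dJ}{da} = \int_{-\infty}^{\infty} - \frac{3 t^{2} e^{- a t^{2}}}{4} \, dt = - \frac{3 \sqrt{\pi}}{8 a^{\frac{3}{2}}}.$$

Repeating $3$ times in total — each differentiation brings down another $(-t^2)$ — gives
$$\frac{d^{3}J}{da^{3}} = \int_{-\infty}^{\infty} - \frac{3 t^{6} e^{- a t^{2}}}{4} \, dt = - \frac{45 \sqrt{\pi}}{32 a^{\frac{7}{2}}},$$
and the integrand here is $(-1)^{3}$ times the target integrand, so $I = (-1)^{3}\,\frac{d^{3}J}{da^{3}} = \frac{45 \sqrt{\pi}}{32 a^{\frac{7}{2}}}$.

Setting $a = \frac{1}{3}$:
$$I = \frac{1215 \sqrt{3} \sqrt{\pi}}{32}.$$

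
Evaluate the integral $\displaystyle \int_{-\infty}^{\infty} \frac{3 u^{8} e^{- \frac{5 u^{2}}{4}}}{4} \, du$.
$\frac{504 \sqrt{5} \sqrt{\pi}}{625}$

Begin with the known integral
$$J(a) = \int_{-\infty}^{\infty} \frac{3 e^{- a u^{2}}}{4} \, du = \frac{3 \sqrt{\pi}}{4 \sqrt{a}}.$$

Differentiating under the integral sign brings down a factor of $(-u^2)$:
$$\frac{dJ}{da} = \int_{-\infty}^{\infty} - \frac{3 u^{2} e^{- a u^{2}}}{4} \, du = - \frac{3 \sqrt{\pi}}{8 a^{\frac{3}{2}}}.$$

Repeating $4$ times in total — each differentiation brings down another $(-u^2)$ — gives
$$\frac{d^{4}J}{da^{4}} = \int_{-\infty}^{\infty} \frac{3 u^{8} e^{- a u^{2}}}{4} \, du = \frac{315 \sqrt{\pi}}{64 a^{\frac{9}{2}}},$$
and the integrand here is exactly the target integrand, so $I = \frac{315 \sqrt{\pi}}{64 a^{\frac{9}{2}}}$.

Setting $a = \frac{5}{4}$:
$$I = \frac{504 \sqrt{5} \sqrt{\pi}}{625}.$$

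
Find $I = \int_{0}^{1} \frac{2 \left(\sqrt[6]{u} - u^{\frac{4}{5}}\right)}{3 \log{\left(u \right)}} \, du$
$\log{\left(\frac{\sqrt[3]{2} \cdot 35^{\frac{2}{3}}}{18} \right)}$

Replace the exponent $\frac{4}{5}$ by a parameter $a$: let $I(a) = \int_{0}^{1} \frac{2 \left(\sqrt[6]{u} - u^{a}\right)}{3 \log{\left(u \right)}} \, du$.

Since $\dfrac{\partial}{\partial a}\,u^{a} = u^{a} \ln u$, the $\ln u$ in the denominator cancels and
$$\frac{dI}{da} = \int_{0}^{1} - \frac{2}{3} u^{a} \, du = - \frac{2}{3} \left[\frac{u^{a+1}}{a+1}\right]_0^1 = - \frac{2}{3 a + 3}.$$

Integrating with respect to $a$ gives $I(a) = - \frac{2 \log{\left(a + 1 \right)}}{3} - \frac{2 \log{\left(6 \right)}}{3} + \frac{2 \log{\left(7 \right)}}{3} + C$.

At $a = \frac{1}{6}$ the integrand is identically $0$, so $I(\frac{1}{6}) = 0$. The closed form gives $0$, hence $C = 0$.

Setting $a = \frac{4}{5}$:
$$I = \log{\left(\frac{\sqrt[3]{2} \cdot 35^{\frac{2}{3}}}{18} \right)}.$$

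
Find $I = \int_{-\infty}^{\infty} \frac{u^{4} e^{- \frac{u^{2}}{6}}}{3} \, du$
$9 \sqrt{6} \sqrt{\pi}$

Begin with the known integral
$$J(a) = \int_{-\infty}^{\infty} \frac{e^{- a u^{2}}}{3} \, du = \frac{\sqrt{\pi}}{3 \sqrt{a}}.$$

Differentiating under the integral sign brings down a factor of $(-u^2)$:
$$\frac{dJ}{da} = \int_{-\infty}^{\infty} - \frac{u^{2} e^{- a u^{2}}}{3} \, du = - \frac{\sqrt{\pi}}{6 a^{\frac{3}{2}}}.$$

Repeating twice in total — each differentiation brings down another $(-u^2)$ — gives
$$\frac{d^{2}J}{da^{2}} = \int_{-\infty}^{\infty} \frac{u^{4} e^{- a u^{2}}}{3} \, du = \frac{\sqrt{\pi}}{4 a^{\frac{5}{2}}},$$
and the integrand here is exactly the target integrand, so $I = \frac{\sqrt{\pi}}{4 a^{\frac{5}{2}}}$.

Setting $a = \frac{1}{6}$:
$$I = 9 \sqrt{6} \sqrt{\pi}.$$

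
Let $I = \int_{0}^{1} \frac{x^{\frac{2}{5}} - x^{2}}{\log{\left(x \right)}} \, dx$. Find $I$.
$- \log{\left(15 \right)} + \log{\left(7 \right)}$

Consider the one-parameter family: let $I(a) = \int_{0}^{1} \frac{x^{\frac{2}{5}} - x^{a}}{\log{\left(x \right)}} \, dx$.

Since $\dfrac{\partial}{\partial a}\,x^{a} = x^{a} \ln x$, the $\ln x$ in the denominator cancels and
$$\frac{dI}{da} = \int_{0}^{1} -1 x^{a} \, dx = -1 \left[\frac{x^{a+1}}{a+1}\right]_0^1 = - \frac{1}{a + 1}.$$

Integrating with respect to $a$ gives $I(a) = - \log{\left(\frac{5 a}{7} + \frac{5}{7} \right)} + C$.

At $a = \frac{2}{5}$ the integrand is identically $0$, so $I(\frac{2}{5}) = 0$. The closed form gives $0$, hence $C = 0$.

Setting $a = 2$:
$$I = - \log{\left(15 \right)} + \log{\left(7 \right)}.$$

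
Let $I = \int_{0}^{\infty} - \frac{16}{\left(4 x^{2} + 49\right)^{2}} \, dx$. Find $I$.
$- \frac{2 \pi}{343}$

Begin with the known result
$$J(a) = \int_{0}^{\infty} - \frac{1}{a^{2} + x^{2}} \, dx = - \frac{\pi}{2 a}.$$

Differentiating under the integral sign with respect to $a$,
$$\frac{dJ}{da} = \int_{0}^{\infty} \frac{2 a}{\left(a^{2} + x^{2}\right)^{2}} \, dx = \frac{\pi}{2 a^{2}},$$
so $\int_{0}^{\infty} - \frac{1}{\left(a^{2} + x^{2}\right)^{2}} \, dx = - \frac{\pi}{4 a^{3}}$.

Setting $a = \frac{7}{2}$:
$$I = - \frac{2 \pi}{343}.$$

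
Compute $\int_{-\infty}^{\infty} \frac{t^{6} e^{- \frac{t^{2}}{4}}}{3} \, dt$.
$80 \sqrt{\pi}$

Consider the simpler parametrised integral
$$J(a) = \int_{-\infty}^{\infty} \frac{e^{- a t^{2}}}{3} \, dt = \frac{\sqrt{\pi}}{3 \sqrt{a}}.$$

Differentiating under the integral sign brings down a factor of $(-t^2)$:
$$\frac{dJ}{da} = \int_{-\infty}^{\infty} - \frac{t^{2} e^{- a t^{2}}}{3} \, dt = - \frac{\sqrt{\pi}}{6 a^{\frac{3}{2}}}.$$

Repeating $3$ times in total — each differentiation brings down another $(-t^2)$ — gives
$$\frac{d^{3}J}{da^{3}} = \int_{-\infty}^{\infty} - \frac{t^{6} e^{- a t^{2}}}{3} \, dt = - \frac{5 \sqrt{\pi}}{8 a^{\frac{7}{2}}},$$
and the integrand here is $(-1)^{3}$ times the target integrand, so $I = (-1)^{3}\,\frac{d^{3}J}{da^{3}} = \frac{5 \sqrt{\pi}}{8 a^{\frac{7}{2}}}$.

Setting $a = \frac{1}{4}$:
$$I = 80 \sqrt{\pi}.$$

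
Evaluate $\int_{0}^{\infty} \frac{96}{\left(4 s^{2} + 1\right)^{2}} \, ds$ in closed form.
$12 \pi$

Begin with the known result
$$J(a) = \int_{0}^{\infty} \frac{6}{a^{2} + s^{2}} \, ds = \frac{3 \pi}{a}.$$

Differentiating under the integral sign with respect to $a$,
$$\frac{dJ}{da} = \int_{0}^{\infty} - \frac{12 a}{\left(a^{2} + s^{2}\right)^{2}} \, ds = - \frac{3 \pi}{a^{2}},$$
so $\int_{0}^{\infty} \frac{6}{\left(a^{2} + s^{2}\right)^{2}} \, ds = \frac{3 \pi}{2 a^{3}}$.

Setting $a = \frac{1}{2}$:
$$I = 12 \pi.$$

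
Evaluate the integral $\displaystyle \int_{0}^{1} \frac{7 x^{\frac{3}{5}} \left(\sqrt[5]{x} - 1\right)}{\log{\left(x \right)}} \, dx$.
$\log{\left(\frac{4782969}{2097152} \right)}$

Replace the exponent $\frac{4}{5}$ by a parameter $a$: let $I(a) = \int_{0}^{1} \frac{7 \left(- x^{\frac{3}{5}} + x^{a}\right)}{\log{\left(x \right)}} \, dx$.

Since $\dfrac{\partial}{\partial a}\,x^{a} = x^{a} \ln x$, the $\ln x$ in the denominator cancels and
$$\frac{dI}{da} = \int_{0}^{1} 7 x^{a} \, dx = 7 \left[\frac{x^{a+1}}{a+1}\right]_0^1 = \frac{7}{a + 1}.$$

Integrating with respect to $a$ gives $I(a) = \log{\left(\frac{78125 \left(a + 1\right)^{7}}{2097152} \right)} + C$.

At $a = \frac{3}{5}$ the integrand is identically $0$, so $I(\frac{3}{5}) = 0$. The closed form gives $0$, hence $C = 0$.

Setting $a = \frac{4}{5}$:
$$I = \log{\left(\frac{4782969}{2097152} \right)}.$$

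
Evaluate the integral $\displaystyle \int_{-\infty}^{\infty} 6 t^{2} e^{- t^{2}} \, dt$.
$3 \sqrt{\pi}$

Start from the elementary integral
$$J(a) = \int_{-\infty}^{\infty} 6 e^{- a t^{2}} \, dt = \frac{6 \sqrt{\pi}}{\sqrt{a}}.$$

Differentiating under the integral sign brings down a factor of $(-t^2)$:
$$\frac{dJ}{da} = \int_{-\infty}^{\infty} - 6 t^{2} e^{- a t^{2}} \, dt = - \frac{3 \sqrt{\pi}}{a^{\frac{3}{2}}}.$$

The integral on the left is $-I$, so $I = \frac{3 \sqrt{\pi}}{a^{\frac{3}{2}}}$.

Setting $a = 1$:
$$I = 3 \sqrt{\pi}.$$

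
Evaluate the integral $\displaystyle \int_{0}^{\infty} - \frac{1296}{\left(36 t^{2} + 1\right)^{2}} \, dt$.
$- 54 \pi$

Begin with the known result
$$J(a) = \int_{0}^{\infty} - \frac{1}{a^{2} + t^{2}} \, dt = - \frac{\pi}{2 a}.$$

Differentiating under the integral sign with respect to $a$,
$$\frac{dJ}{da} = \int_{0}^{\infty} \frac{2 a}{\left(a^{2} + t^{2}\right)^{2}} \, dt = \frac{\pi}{2 a^{2}},$$
so $\int_{0}^{\infty} - \frac{1}{\left(a^{2} + t^{2}\right)^{2}} \, dt = - \frac{\pi}{4 a^{3}}$.

Setting $a = \frac{1}{6}$:
$$I = - 54 \pi.$$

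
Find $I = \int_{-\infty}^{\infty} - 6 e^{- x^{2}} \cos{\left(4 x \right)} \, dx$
$- \frac{6 \sqrt{\pi}}{e^{4}}$

Treat the cosine frequency as a parameter and define $I(b) = \int_{-\infty}^{\infty} - 6 e^{- x^{2}} \cos{\left(b x \right)} \, dx$.

Differentiating under the integral sign,
$$I'(b) = \int_{-\infty}^{\infty} 6 x e^{- x^{2}} \sin{\left(b x \right)} \, dx.$$

Integrate $\int_{-\infty}^{\infty} x \sin(b x)\, e^{- x^{2}}\, dx$ by parts with $u = \sin(b x)$ and $dv = x\, e^{- x^{2}}\, dx$, giving $v = - \frac{e^{- x^{2}}}{2}$. The boundary term vanishes and
$$\int_{-\infty}^{\infty} x \sin(b x)\, e^{- x^{2}}\, dx = \frac{b}{2} \int_{-\infty}^{\infty} \cos(b x)\, e^{- x^{2}}\, dx,$$
so $I'(b) = - \frac{b}{2}\, I(b)$.

This is a separable first-order ODE; solving with the initial condition $I(0) = \int_{-\infty}^{\infty} - 6 e^{- x^{2}}\,dx = - 6 \sqrt{\pi}$ gives
$$I(b) = - 6 \sqrt{\pi} e^{- \frac{b^{2}}{4}}.$$

Setting $b = 4$:
$$I = - \frac{6 \sqrt{\pi}}{e^{4}}.$$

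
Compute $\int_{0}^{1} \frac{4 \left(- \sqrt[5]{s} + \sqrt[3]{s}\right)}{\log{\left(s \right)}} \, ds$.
$- \log{\left(\frac{6561}{10000} \right)}$

Introduce a parameter $a$ in the exponent: let $I(a) = \int_{0}^{1} \frac{4 \left(\sqrt[3]{s} - s^{a}\right)}{\log{\left(s \right)}} \, ds$.

Since $\dfrac{\partial}{\partial a}\,s^{a} = s^{a} \ln s$, the $\ln s$ in the denominator cancels and
$$\frac{dI}{da} = \int_{0}^{1} -4 s^{a} \, ds = -4 \left[\frac{s^{a+1}}{a+1}\right]_0^1 = - \frac{4}{a + 1}.$$

Integrating with respect to $a$ gives $I(a) = - \log{\left(\frac{81 \left(a + 1\right)^{4}}{256} \right)} + C$.

At $a = \frac{1}{3}$ the integrand is identically $0$, so $I(\frac{1}{3}) = 0$. The closed form gives $0$, hence $C = 0$.

Setting $a = \frac{1}{5}$:
$$I = - \log{\left(\frac{6561}{10000} \right)}.$$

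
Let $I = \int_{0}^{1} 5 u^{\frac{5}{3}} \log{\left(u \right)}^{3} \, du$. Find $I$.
$- \frac{1215}{2048}$

Consider the simpler parametrised integral
$$J(a) = \int_{0}^{1} 5 u^{a} \, du = \frac{5}{a + 1}.$$

Differentiating under the integral sign brings down a factor of $\ln u$:
$$\frac{dJ}{da} = \int_{0}^{1} 5 u^{a} \log{\left(u \right)} \, du = - \frac{5}{\left(a + 1\right)^{2}}.$$

Repeating $3$ times in total — each differentiation brings down another $\ln u$ — gives
$$\frac{d^{3}J}{da^{3}} = \int_{0}^{1} 5 u^{a} \log{\left(u \right)}^{3} \, du = - \frac{30}{\left(a + 1\right)^{4}},$$
and the integrand here is exactly the target integrand, so $I = - \frac{30}{\left(a + 1\right)^{4}}$.

Setting $a = \frac{5}{3}$:
$$I = - \frac{1215}{2048}.$$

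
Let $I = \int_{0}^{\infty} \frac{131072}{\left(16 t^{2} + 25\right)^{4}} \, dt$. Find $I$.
$\frac{1024 \pi}{15625}$

Begin with the known result
$$J(a) = \int_{0}^{\infty} \frac{2}{a^{2} + t^{2}} \, dt = \frac{\pi}{a}.$$

Differentiating under the integral sign with respect to $a$,
$$\frac{dJ}{da} = \int_{0}^{\infty} - \frac{4 a}{\left(a^{2} + t^{2}\right)^{2}} \, dt = - \frac{\pi}{a^{2}},$$
so $\int_{0}^{\infty} \frac{2}{\left(a^{2} + t^{2}\right)^{2}} \, dt = \frac{\pi}{2 a^{3}}$.

Repeating — each differentiation of $1/(t^2+a^2)^j$ produces $-2ja/(t^2+a^2)^{j+1}$ — and dividing through by $-2ja$ at each step yields, after $3$ differentiations in total,
$$\int_{0}^{\infty} \frac{2}{\left(a^{2} + t^{2}\right)^{4}} \, dt = \frac{5 \pi}{16 a^{7}}.$$

Setting $a = \frac{5}{4}$:
$$I = \frac{1024 \pi}{15625}.$$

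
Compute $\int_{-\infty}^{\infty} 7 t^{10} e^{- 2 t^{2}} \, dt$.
$\frac{6615 \sqrt{2} \sqrt{\pi}}{2048}$

Consider the simpler parametrised integral
$$J(a) = \int_{-\infty}^{\infty} 7 e^{- a t^{2}} \, dt = \frac{7 \sqrt{\pi}}{\sqrt{a}}.$$

Differentiating under the integral sign brings down a factor of $(-t^2)$:
$$\frac{dJ}{da} = \int_{-\infty}^{\infty} - 7 t^{2} e^{- a t^{2}} \, dt = - \frac{7 \sqrt{\pi}}{2 a^{\frac{3}{2}}}.$$

Repeating $5$ times in total — each differentiation brings down another $(-t^2)$ — gives
$$\frac{d^{5}J}{da^{5}} = \int_{-\infty}^{\infty} - 7 t^{10} e^{- a t^{2}} \, dt = - \frac{6615 \sqrt{\pi}}{32 a^{\frac{11}{2}}},$$
and the integrand here is $(-1)^{5}$ times the target integrand, so $I = (-1)^{5}\,\frac{d^{5}J}{da^{5}} = \frac{6615 \sqrt{\pi}}{32 a^{\frac{11}{2}}}$.

Setting $a = 2$:
$$I = \frac{6615 \sqrt{2} \sqrt{\pi}}{2048}.$$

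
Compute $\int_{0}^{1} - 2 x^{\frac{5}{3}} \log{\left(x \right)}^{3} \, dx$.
$\frac{243}{1024}$

Begin with the known integral
$$J(a) = \int_{0}^{1} - 2 x^{a} \, dx = - \frac{2}{a + 1}.$$

Differentiating under the integral sign brings down a factor of $\ln x$:
$$\frac{dJ}{da} = \int_{0}^{1} - 2 x^{a} \log{\left(x \right)} \, dx = \frac{2}{\left(a + 1\right)^{2}}.$$

Repeating $3$ times in total — each differentiation brings down another $\ln x$ — gives
$$\frac{d^{3}J}{da^{3}} = \int_{0}^{1} - 2 x^{a} \log{\left(x \right)}^{3} \, dx = \frac{12}{\left(a + 1\right)^{4}},$$
and the integrand here is exactly the target integrand, so $I = \frac{12}{\left(a + 1\right)^{4}}$.

Setting $a = \frac{5}{3}$:
$$I = \frac{243}{1024}.$$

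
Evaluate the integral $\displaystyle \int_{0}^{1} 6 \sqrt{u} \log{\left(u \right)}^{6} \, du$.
$\frac{20480}{81}$

Consider the simpler parametrised integral
$$J(a) = \int_{0}^{1} 6 u^{a} \, du = \frac{6}{a + 1}.$$

Differentiating under the integral sign brings down a factor of $\ln u$:
$$\frac{dJ}{da} = \int_{0}^{1} 6 u^{a} \log{\left(u \right)} \, du = - \frac{6}{\left(a + 1\right)^{2}}.$$

Repeating $6$ times in total — each differentiation brings down another $\ln u$ — gives
$$\frac{d^{6}J}{da^{6}} = \int_{0}^{1} 6 u^{a} \log{\left(u \right)}^{6} \, du = \frac{4320}{\left(a + 1\right)^{7}},$$
and the integrand here is exactly the target integrand, so $I = \frac{4320}{\left(a + 1\right)^{7}}$.

Setting $a = \frac{1}{2}$:
$$I = \frac{20480}{81}.$$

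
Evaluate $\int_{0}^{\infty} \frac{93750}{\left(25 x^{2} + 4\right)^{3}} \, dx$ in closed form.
$\frac{28125 \pi}{256}$

Start from the standard arctangent integral
$$J(a) = \int_{0}^{\infty} \frac{6}{a^{2} + x^{2}} \, dx = \frac{3 \pi}{a}.$$

Differentiating under the integral sign with respect to $a$,
$$\frac{dJ}{da} = \int_{0}^{\infty} - \frac{12 a}{\left(a^{2} + x^{2}\right)^{2}} \, dx = - \frac{3 \pi}{a^{2}},$$
so $\int_{0}^{\infty} \frac{6}{\left(a^{2} + x^{2}\right)^{2}} \, dx = \frac{3 \pi}{2 a^{3}}$.

Repeating — each differentiation of $1/(x^2+a^2)^j$ produces $-2ja/(x^2+a^2)^{j+1}$ — and dividing through by $-2ja$ at each step yields, after $2$ differentiations in total,
$$\int_{0}^{\infty} \frac{6}{\left(a^{2} + x^{2}\right)^{3}} \, dx = \frac{9 \pi}{8 a^{5}}.$$

Setting $a = \frac{2}{5}$:
$$I = \frac{28125 \pi}{256}.$$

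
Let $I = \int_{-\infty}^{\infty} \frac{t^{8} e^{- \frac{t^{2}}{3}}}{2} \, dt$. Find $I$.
$\frac{8505 \sqrt{3} \sqrt{\pi}}{32}$

Begin with the known integral
$$J(a) = \int_{-\infty}^{\infty} \frac{e^{- a t^{2}}}{2} \, dt = \frac{\sqrt{\pi}}{2 \sqrt{a}}.$$

Differentiating under the integral sign brings down a factor of $(-t^2)$:
$$\frac{dJ}{da} = \int_{-\infty}^{\infty} - \frac{t^{2} e^{- a t^{2}}}{2} \, dt = - \frac{\sqrt{\pi}}{4 a^{\frac{3}{2}}}.$$

Repeating $4$ times in total — each differentiation brings down another $(-t^2)$ — gives
$$\frac{d^{4}J}{da^{4}} = \int_{-\infty}^{\infty} \frac{t^{8} e^{- a t^{2}}}{2} \, dt = \frac{105 \sqrt{\pi}}{32 a^{\frac{9}{2}}},$$
and the integrand here is exactly the target integrand, so $I = \frac{105 \sqrt{\pi}}{32 a^{\frac{9}{2}}}$.

Setting $a = \frac{1}{3}$:
$$I = \frac{8505 \sqrt{3} \sqrt{\pi}}{32}.$$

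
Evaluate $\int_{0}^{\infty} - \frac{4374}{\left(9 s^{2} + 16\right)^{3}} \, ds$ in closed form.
$- \frac{2187 \pi}{8192}$

Recall the elementary integral
$$J(a) = \int_{0}^{\infty} - \frac{6}{a^{2} + s^{2}} \, ds = - \frac{3 \pi}{a}.$$

Differentiating under the integral sign with respect to $a$,
$$\frac{dJ}{da} = \int_{0}^{\infty} \frac{12 a}{\left(a^{2} + s^{2}\right)^{2}} \, ds = \frac{3 \pi}{a^{2}},$$
so $\int_{0}^{\infty} - \frac{6}{\left(a^{2} + s^{2}\right)^{2}} \, ds = - \frac{3 \pi}{2 a^{3}}$.

Repeating — each differentiation of $1/(s^2+a^2)^j$ produces $-2ja/(s^2+a^2)^{j+1}$ — and dividing through by $-2ja$ at each step yields, after $2$ differentiations in total,
$$\int_{0}^{\infty} - \frac{6}{\left(a^{2} + s^{2}\right)^{3}} \, ds = - \frac{9 \pi}{8 a^{5}}.$$

Setting $a = \frac{4}{3}$:
$$I = - \frac{2187 \pi}{8192}.$$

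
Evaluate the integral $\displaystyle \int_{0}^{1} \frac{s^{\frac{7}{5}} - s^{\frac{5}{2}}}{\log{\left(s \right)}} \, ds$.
$- \log{\left(35 \right)} + \log{\left(24 \right)}$

Consider the one-parameter family: let $I(a) = \int_{0}^{1} \frac{s^{\frac{7}{5}} - s^{a}}{\log{\left(s \right)}} \, ds$.

Since $\dfrac{\partial}{\partial a}\,s^{a} = s^{a} \ln s$, the $\ln s$ in the denominator cancels and
$$\frac{dI}{da} = \int_{0}^{1} -1 s^{a} \, ds = -1 \left[\frac{s^{a+1}}{a+1}\right]_0^1 = - \frac{1}{a + 1}.$$

Integrating with respect to $a$ gives $I(a) = - \log{\left(\frac{5 a}{12} + \frac{5}{12} \right)} + C$.

At $a = \frac{7}{5}$ the integrand is identically $0$, so $I(\frac{7}{5}) = 0$. The closed form gives $0$, hence $C = 0$.

Setting $a = \frac{5}{2}$:
$$I = - \log{\left(35 \right)} + \log{\left(24 \right)}.$$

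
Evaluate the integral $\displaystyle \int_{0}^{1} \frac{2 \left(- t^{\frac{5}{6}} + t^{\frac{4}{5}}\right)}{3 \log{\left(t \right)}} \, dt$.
$- \frac{2 \log{\left(55 \right)}}{3} - \frac{\log{\left(2 \right)}}{3} + \log{\left(18 \right)}$

Consider the one-parameter family: let $I(a) = \int_{0}^{1} \frac{2 \left(t^{\frac{4}{5}} - t^{a}\right)}{3 \log{\left(t \right)}} \, dt$.

Since $\dfrac{\partial}{\partial a}\,t^{a} = t^{a} \ln t$, the $\ln t$ in the denominator cancels and
$$\frac{dI}{da} = \int_{0}^{1} - \frac{2}{3} t^{a} \, dt = - \frac{2}{3} \left[\frac{t^{a+1}}{a+1}\right]_0^1 = - \frac{2}{3 a + 3}.$$

Integrating with respect to $a$ gives $I(a) = - \log{\left(\frac{15^{\frac{2}{3}} \left(a + 1\right)^{\frac{2}{3}}}{9} \right)} + C$.

At $a = \frac{4}{5}$ the integrand is identically $0$, so $I(\frac{4}{5}) = 0$. The closed form gives $0$, hence $C = 0$.

Setting $a = \frac{5}{6}$:
$$I = - \frac{2 \log{\left(55 \right)}}{3} - \frac{\log{\left(2 \right)}}{3} + \log{\left(18 \right)}.$$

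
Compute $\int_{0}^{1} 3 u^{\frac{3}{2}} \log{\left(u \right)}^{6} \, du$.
$\frac{55296}{15625}$

Consider the simpler parametrised integral
$$J(a) = \int_{0}^{1} 3 u^{a} \, du = \frac{3}{a + 1}.$$

Differentiating under the integral sign brings down a factor of $\ln u$:
$$\frac{dJ}{da} = \int_{0}^{1} 3 u^{a} \log{\left(u \right)} \, du = - \frac{3}{\left(a + 1\right)^{2}}.$$

Repeating $6$ times in total — each differentiation brings down another $\ln u$ — gives
$$\frac{d^{6}J}{da^{6}} = \int_{0}^{1} 3 u^{a} \log{\left(u \right)}^{6} \, du = \frac{2160}{\left(a + 1\right)^{7}},$$
and the integrand here is exactly the target integrand, so $I = \frac{2160}{\left(a + 1\right)^{7}}$.

Setting $a = \frac{3}{2}$:
$$I = \frac{55296}{15625}.$$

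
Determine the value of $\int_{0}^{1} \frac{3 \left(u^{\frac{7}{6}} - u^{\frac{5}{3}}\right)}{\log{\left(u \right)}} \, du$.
$- \log{\left(\frac{4096}{2197} \right)}$

Replace the exponent $\frac{5}{3}$ by a parameter $a$: let $I(a) = \int_{0}^{1} \frac{3 \left(u^{\frac{7}{6}} - u^{a}\right)}{\log{\left(u \right)}} \, du$.

Since $\dfrac{\partial}{\partial a}\,u^{a} = u^{a} \ln u$, the $\ln u$ in the denominator cancels and
$$\frac{dI}{da} = \int_{0}^{1} -3 u^{a} \, du = -3 \left[\frac{u^{a+1}}{a+1}\right]_0^1 = - \frac{3}{a + 1}.$$

Integrating with respect to $a$ gives $I(a) = - \log{\left(\frac{216 \left(a + 1\right)^{3}}{2197} \right)} + C$.

At $a = \frac{7}{6}$ the integrand is identically $0$, so $I(\frac{7}{6}) = 0$. The closed form gives $0$, hence $C = 0$.

Setting $a = \frac{5}{3}$:
$$I = - \log{\left(\frac{4096}{2197} \right)}.$$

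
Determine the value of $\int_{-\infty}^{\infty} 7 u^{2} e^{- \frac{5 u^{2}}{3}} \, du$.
$\frac{21 \sqrt{15} \sqrt{\pi}}{50}$

Consider the simpler parametrised integral
$$J(a) = \int_{-\infty}^{\infty} 7 e^{- a u^{2}} \, du = \frac{7 \sqrt{\pi}}{\sqrt{a}}.$$

Differentiating under the integral sign brings down a factor of $(-u^2)$:
$$\frac{dJ}{da} = \int_{-\infty}^{\infty} - 7 u^{2} e^{- a u^{2}} \, du = - \frac{7 \sqrt{\pi}}{2 a^{\frac{3}{2}}}.$$

The integral on the left is $-I$, so $I = \frac{7 \sqrt{\pi}}{2 a^{\frac{3}{2}}}$.

Setting $a = \frac{5}{3}$:
$$I = \frac{21 \sqrt{15} \sqrt{\pi}}{50}.$$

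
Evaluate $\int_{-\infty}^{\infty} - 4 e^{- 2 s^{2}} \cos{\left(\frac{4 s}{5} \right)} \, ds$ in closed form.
$- \frac{2 \sqrt{2} \sqrt{\pi}}{e^{\frac{2}{25}}}$

Treat the cosine frequency as a parameter and define $I(b) = \int_{-\infty}^{\infty} - 4 e^{- 2 s^{2}} \cos{\left(b s \right)} \, ds$.

Differentiating under the integral sign,
$$I'(b) = \int_{-\infty}^{\infty} 4 s e^{- 2 s^{2}} \sin{\left(b s \right)} \, ds.$$

Integrate $\int_{-\infty}^{\infty} s \sin(b s)\, e^{- 2 s^{2}}\, ds$ by parts with $u = \sin(b s)$ and $dv = s\, e^{- 2 s^{2}}\, ds$, giving $v = - \frac{e^{- 2 s^{2}}}{4}$. The boundary term vanishes and
$$\int_{-\infty}^{\infty} s \sin(b s)\, e^{- 2 s^{2}}\, ds = \frac{b}{4} \int_{-\infty}^{\infty} \cos(b s)\, e^{- 2 s^{2}}\, ds,$$
so $I'(b) = - \frac{b}{4}\, I(b)$.

This is a separable first-order ODE; solving with the initial condition $I(0) = \int_{-\infty}^{\infty} - 4 e^{- 2 s^{2}}\,ds = - 2 \sqrt{2} \sqrt{\pi}$ gives
$$I(b) = - 2 \sqrt{2} \sqrt{\pi} e^{- \frac{b^{2}}{8}}.$$

Setting $b = \frac{4}{5}$:
$$I = - \frac{2 \sqrt{2} \sqrt{\pi}}{e^{\frac{2}{25}}}.$$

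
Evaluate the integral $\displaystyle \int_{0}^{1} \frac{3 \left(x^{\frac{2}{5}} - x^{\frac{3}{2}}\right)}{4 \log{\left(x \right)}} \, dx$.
$\log{\left(\frac{14^{\frac{3}{4}} \sqrt{5}}{25} \right)}$

Introduce a parameter $a$ in the exponent: let $I(a) = \int_{0}^{1} \frac{3 \left(x^{\frac{2}{5}} - x^{a}\right)}{4 \log{\left(x \right)}} \, dx$.

Since $\dfrac{\partial}{\partial a}\,x^{a} = x^{a} \ln x$, the $\ln x$ in the denominator cancels and
$$\frac{dI}{da} = \int_{0}^{1} - \frac{3}{4} x^{a} \, dx = - \frac{3}{4} \left[\frac{x^{a+1}}{a+1}\right]_0^1 = - \frac{3}{4 a + 4}.$$

Integrating with respect to $a$ gives $I(a) = - \frac{3 \log{\left(a + 1 \right)}}{4} - \frac{3 \log{\left(5 \right)}}{4} + \frac{3 \log{\left(7 \right)}}{4} + C$.

At $a = \frac{2}{5}$ the integrand is identically $0$, so $I(\frac{2}{5}) = 0$. The closed form gives $0$, hence $C = 0$.

Setting $a = \frac{3}{2}$:
$$I = \log{\left(\frac{14^{\frac{3}{4}} \sqrt{5}}{25} \right)}.$$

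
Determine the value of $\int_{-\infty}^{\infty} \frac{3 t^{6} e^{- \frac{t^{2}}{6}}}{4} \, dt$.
$\frac{1215 \sqrt{6} \sqrt{\pi}}{4}$

Begin with the known integral
$$J(a) = \int_{-\infty}^{\infty} \frac{3 e^{- a t^{2}}}{4} \, dt = \frac{3 \sqrt{\pi}}{4 \sqrt{a}}.$$

Differentiating under the integral sign brings down a factor of $(-t^2)$:
$$\frac{dJ}{da} = \int_{-\infty}^{\infty} - \frac{3 t^{2} e^{- a t^{2}}}{4} \, dt = - \frac{3 \sqrt{\pi}}{8 a^{\frac{3}{2}}}.$$

Repeating $3$ times in total — each differentiation brings down another $(-t^2)$ — gives
$$\frac{d^{3}J}{da^{3}} = \int_{-\infty}^{\infty} - \frac{3 t^{6} e^{- a t^{2}}}{4} \, dt = - \frac{45 \sqrt{\pi}}{32 a^{\frac{7}{2}}},$$
and the integrand here is $(-1)^{3}$ times the target integrand, so $I = (-1)^{3}\,\frac{d^{3}J}{da^{3}} = \frac{45 \sqrt{\pi}}{32 a^{\frac{7}{2}}}$.

Setting $a = \frac{1}{6}$:
$$I = \frac{1215 \sqrt{6} \sqrt{\pi}}{4}.$$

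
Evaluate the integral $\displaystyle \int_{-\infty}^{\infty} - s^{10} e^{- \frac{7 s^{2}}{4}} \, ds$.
$- \frac{8640 \sqrt{7} \sqrt{\pi}}{16807}$

Start from the elementary integral
$$J(a) = \int_{-\infty}^{\infty} - e^{- a s^{2}} \, ds = - \frac{\sqrt{\pi}}{\sqrt{a}}.$$

Differentiating under the integral sign brings down a factor of $(-s^2)$:
$$\frac{dJ}{da} = \int_{-\infty}^{\infty} s^{2} e^{- a s^{2}} \, ds = \frac{\sqrt{\pi}}{2 a^{\frac{3}{2}}}.$$

Repeating $5$ times in total — each differentiation brings down another $(-s^2)$ — gives
$$\frac{d^{5}J}{da^{5}} = \int_{-\infty}^{\infty} s^{10} e^{- a s^{2}} \, ds = \frac{945 \sqrt{\pi}}{32 a^{\frac{11}{2}}},$$
and the integrand here is $(-1)^{5}$ times the target integrand, so $I = (-1)^{5}\,\frac{d^{5}J}{da^{5}} = - \frac{945 \sqrt{\pi}}{32 a^{\frac{11}{2}}}$.

Setting $a = \frac{7}{4}$:
$$I = - \frac{8640 \sqrt{7} \sqrt{\pi}}{16807}.$$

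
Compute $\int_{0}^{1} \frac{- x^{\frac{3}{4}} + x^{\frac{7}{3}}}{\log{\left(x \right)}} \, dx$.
$- \log{\left(21 \right)} + \log{\left(40 \right)}$

Replace the exponent $\frac{3}{4}$ by a parameter $a$: let $I(a) = \int_{0}^{1} \frac{x^{\frac{7}{3}} - x^{a}}{\log{\left(x \right)}} \, dx$.

Since $\dfrac{\partial}{\partial a}\,x^{a} = x^{a} \ln x$, the $\ln x$ in the denominator cancels and
$$\frac{dI}{da} = \int_{0}^{1} -1 x^{a} \, dx = -1 \left[\frac{x^{a+1}}{a+1}\right]_0^1 = - \frac{1}{a + 1}.$$

Integrating with respect to $a$ gives $I(a) = - \log{\left(\frac{3 a}{10} + \frac{3}{10} \right)} + C$.

At $a = \frac{7}{3}$ the integrand is identically $0$, so $I(\frac{7}{3}) = 0$. The closed form gives $0$, hence $C = 0$.

Setting $a = \frac{3}{4}$:
$$I = - \log{\left(21 \right)} + \log{\left(40 \right)}.$$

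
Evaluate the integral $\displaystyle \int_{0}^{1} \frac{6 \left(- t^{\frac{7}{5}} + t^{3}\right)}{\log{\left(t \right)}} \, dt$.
$\log{\left(\frac{15625}{729} \right)}$

Replace the exponent $3$ by a parameter $a$: let $I(a) = \int_{0}^{1} \frac{6 \left(- t^{\frac{7}{5}} + t^{a}\right)}{\log{\left(t \right)}} \, dt$.

Since $\dfrac{\partial}{\partial a}\,t^{a} = t^{a} \ln t$, the $\ln t$ in the denominator cancels and
$$\frac{dI}{da} = \int_{0}^{1} 6 t^{a} \, dt = 6 \left[\frac{t^{a+1}}{a+1}\right]_0^1 = \frac{6}{a + 1}.$$

Integrating with respect to $a$ gives $I(a) = \log{\left(\frac{15625 \left(a + 1\right)^{6}}{2985984} \right)} + C$.

At $a = \frac{7}{5}$ the integrand is identically $0$, so $I(\frac{7}{5}) = 0$. The closed form gives $0$, hence $C = 0$.

Setting $a = 3$:
$$I = \log{\left(\frac{15625}{729} \right)}.$$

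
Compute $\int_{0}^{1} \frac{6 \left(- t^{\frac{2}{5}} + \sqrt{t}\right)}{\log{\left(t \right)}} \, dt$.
$\log{\left(\frac{11390625}{7529536} \right)}$

Consider the one-parameter family: let $I(a) = \int_{0}^{1} \frac{6 \left(- t^{\frac{2}{5}} + t^{a}\right)}{\log{\left(t \right)}} \, dt$.

Since $\dfrac{\partial}{\partial a}\,t^{a} = t^{a} \ln t$, the $\ln t$ in the denominator cancels and
$$\frac{dI}{da} = \int_{0}^{1} 6 t^{a} \, dt = 6 \left[\frac{t^{a+1}}{a+1}\right]_0^1 = \frac{6}{a + 1}.$$

Integrating with respect to $a$ gives $I(a) = \log{\left(\frac{15625 \left(a + 1\right)^{6}}{117649} \right)} + C$.

At $a = \frac{2}{5}$ the integrand is identically $0$, so $I(\frac{2}{5}) = 0$. The closed form gives $0$, hence $C = 0$.

Setting $a = \frac{1}{2}$:
$$I = \log{\left(\frac{11390625}{7529536} \right)}.$$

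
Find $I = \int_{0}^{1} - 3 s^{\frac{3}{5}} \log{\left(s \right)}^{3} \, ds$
$\frac{5625}{2048}$

Start from the elementary integral
$$J(a) = \int_{0}^{1} - 3 s^{a} \, ds = - \frac{3}{a + 1}.$$

Differentiating under the integral sign brings down a factor of $\ln s$:
$$\frac{dJ}{da} = \int_{0}^{1} - 3 s^{a} \log{\left(s \right)} \, ds = \frac{3}{\left(a + 1\right)^{2}}.$$

Repeating $3$ times in total — each differentiation brings down another $\ln s$ — gives
$$\frac{d^{3}J}{da^{3}} = \int_{0}^{1} - 3 s^{a} \log{\left(s \right)}^{3} \, ds = \frac{18}{\left(a + 1\right)^{4}},$$
and the integrand here is exactly the target integrand, so $I = \frac{18}{\left(a + 1\right)^{4}}$.

Setting $a = \frac{3}{5}$:
$$I = \frac{5625}{2048}.$$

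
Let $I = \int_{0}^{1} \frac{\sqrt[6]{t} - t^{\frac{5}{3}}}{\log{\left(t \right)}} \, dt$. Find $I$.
$- \log{\left(\frac{16}{7} \right)}$

Introduce a parameter $a$ in the exponent: let $I(a) = \int_{0}^{1} \frac{\sqrt[6]{t} - t^{a}}{\log{\left(t \right)}} \, dt$.

Since $\dfrac{\partial}{\partial a}\,t^{a} = t^{a} \ln t$, the $\ln t$ in the denominator cancels and
$$\frac{dI}{da} = \int_{0}^{1} -1 t^{a} \, dt = -1 \left[\frac{t^{a+1}}{a+1}\right]_0^1 = - \frac{1}{a + 1}.$$

Integrating with respect to $a$ gives $I(a) = - \log{\left(\frac{6 a}{7} + \frac{6}{7} \right)} + C$.

At $a = \frac{1}{6}$ the integrand is identically $0$, so $I(\frac{1}{6}) = 0$. The closed form gives $0$, hence $C = 0$.

Setting $a = \frac{5}{3}$:
$$I = - \log{\left(\frac{16}{7} \right)}.$$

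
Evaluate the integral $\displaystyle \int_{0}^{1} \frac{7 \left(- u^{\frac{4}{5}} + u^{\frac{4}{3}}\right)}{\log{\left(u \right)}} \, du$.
$\log{\left(\frac{64339296875}{10460353203} \right)}$

Replace the exponent $\frac{4}{3}$ by a parameter $a$: let $I(a) = \int_{0}^{1} \frac{7 \left(- u^{\frac{4}{5}} + u^{a}\right)}{\log{\left(u \right)}} \, du$.

Since $\dfrac{\partial}{\partial a}\,u^{a} = u^{a} \ln u$, the $\ln u$ in the denominator cancels and
$$\frac{dI}{da} = \int_{0}^{1} 7 u^{a} \, du = 7 \left[\frac{u^{a+1}}{a+1}\right]_0^1 = \frac{7}{a + 1}.$$

Integrating with respect to $a$ gives $I(a) = \log{\left(\frac{78125 \left(a + 1\right)^{7}}{4782969} \right)} + C$.

At $a = \frac{4}{5}$ the integrand is identically $0$, so $I(\frac{4}{5}) = 0$. The closed form gives $0$, hence $C = 0$.

Setting $a = \frac{4}{3}$:
$$I = \log{\left(\frac{64339296875}{10460353203} \right)}.$$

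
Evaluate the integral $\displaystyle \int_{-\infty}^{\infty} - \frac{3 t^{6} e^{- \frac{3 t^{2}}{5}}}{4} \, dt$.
$- \frac{625 \sqrt{15} \sqrt{\pi}}{288}$

Consider the simpler parametrised integral
$$J(a) = \int_{-\infty}^{\infty} - \frac{3 e^{- a t^{2}}}{4} \, dt = - \frac{3 \sqrt{\pi}}{4 \sqrt{a}}.$$

Differentiating under the integral sign brings down a factor of $(-t^2)$:
$$\frac{dJ}{da} = \int_{-\infty}^{\infty} \frac{3 t^{2} e^{- a t^{2}}}{4} \, dt = \frac{3 \sqrt{\pi}}{8 a^{\frac{3}{2}}}.$$

Repeating $3$ times in total — each differentiation brings down another $(-t^2)$ — gives
$$\frac{d^{3}J}{da^{3}} = \int_{-\infty}^{\infty} \frac{3 t^{6} e^{- a t^{2}}}{4} \, dt = \frac{45 \sqrt{\pi}}{32 a^{\frac{7}{2}}},$$
and the integrand here is $(-1)^{3}$ times the target integrand, so $I = (-1)^{3}\,\frac{d^{3}J}{da^{3}} = - \frac{45 \sqrt{\pi}}{32 a^{\frac{7}{2}}}$.

Setting $a = \frac{3}{5}$:
$$I = - \frac{625 \sqrt{15} \sqrt{\pi}}{288}.$$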